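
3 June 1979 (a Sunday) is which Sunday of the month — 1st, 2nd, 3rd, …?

Day 3 falls in week ⌈3/7⌉ of the month.
Days 1–7 hold the 1st Sunday, 8–14 the 2nd, 15–21 the 3rd, 22–28 the 4th, 29–31 the 5th.
3 is in the range for the 1st.

1st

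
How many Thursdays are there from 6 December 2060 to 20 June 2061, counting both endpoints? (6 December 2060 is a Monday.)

28

6 December 2060 is a Monday; the first Thursday on or after it is 9 December 2060 (3 days later).
From 9 December 2060 to 20 June 2061: 22 + 31 + 28 + 31 + 30 + 31 + 20 = 193 days (rest of December, January, February, March, April, May, June).
193 ÷ 7 = 27 full weeks with remainder 4, so 27 more Thursdays after the first → 28.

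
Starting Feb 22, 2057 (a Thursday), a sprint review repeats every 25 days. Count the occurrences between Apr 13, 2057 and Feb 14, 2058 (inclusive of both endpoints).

13

Occurrences land 25·i days after Feb 22, 2057 for i = 0, 1, 2, …
Apr 13, 2057 is 50 days after the start; 50 ÷ 25 = 2 remainder 0. First occurrence in the window: #3 on Apr 13, 2057 (2×25 = 50 days in).
Feb 14, 2058 is 357 days after the start; 357 ÷ 25 = 14 remainder 7. Last occurrence in the window: #15 on Feb 7, 2058.
Occurrences #3 through #15: 13 in total.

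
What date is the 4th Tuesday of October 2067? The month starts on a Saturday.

October 2067 begins on a Saturday, so the first Tuesday is October 4 (3 days later).
The 4th Tuesday is 3 weeks later: 4 + 21 = 25.

October 25, 2067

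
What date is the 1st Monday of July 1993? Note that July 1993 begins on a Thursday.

July 1993 begins on a Thursday, so the first Monday is July 5 (4 days later).

5 July 1993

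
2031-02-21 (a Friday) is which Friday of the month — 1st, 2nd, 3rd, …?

Day 21 falls in week ⌈21/7⌉ of the month.
Days 1–7 hold the 1st Friday, 8–14 the 2nd, 15–21 the 3rd, 22–28 the 4th, 29–31 the 5th.
21 is in the range for the 3rd.

3rd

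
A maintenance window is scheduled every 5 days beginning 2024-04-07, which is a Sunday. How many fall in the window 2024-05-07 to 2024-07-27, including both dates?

17

Occurrences land 5·i days after 2024-04-07 for i = 0, 1, 2, …
2024-05-07 is 30 days after the start; 30 ÷ 5 = 6 remainder 0. First occurrence in the window: #7 on 2024-05-07 (6×5 = 30 days in).
2024-07-27 is 111 days after the start; 111 ÷ 5 = 22 remainder 1. Last occurrence in the window: #23 on 2024-07-26.
Occurrences #7 through #23: 17 in total.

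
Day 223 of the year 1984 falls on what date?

10 August 1984

January has 31 days (223 − 31 = 192 remain).
February has 29 days (192 − 29 = 163 remain).
March has 31 days (163 − 31 = 132 remain).
April has 30 days (132 − 30 = 102 remain).
May has 31 days (102 − 31 = 71 remain).
June has 30 days (71 − 30 = 41 remain).
July has 31 days (41 − 31 = 10 remain).
10 into August → August 10.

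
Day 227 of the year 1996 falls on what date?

1996-08-14

January has 31 days (227 − 31 = 196 remain).
February has 29 days (196 − 29 = 167 remain).
March has 31 days (167 − 31 = 136 remain).
April has 30 days (136 − 30 = 106 remain).
May has 31 days (106 − 31 = 75 remain).
June has 30 days (75 − 30 = 45 remain).
July has 31 days (45 − 31 = 14 remain).
14 into August → August 14.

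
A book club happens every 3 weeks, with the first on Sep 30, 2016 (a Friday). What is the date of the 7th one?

Feb 3, 2017

The 7th occurrence is 6 intervals after the first: 6 × 21 = 126 days after Sep 30, 2016.
Sep has 30 days — 0 days to the end of Sep leaves 126.
Oct has 31 days (95 left).
Nov has 30 days (65 left).
Dec has 31 days (34 left).
Jan has 31 days (3 left).
3 days into Feb → Feb 3, 2017.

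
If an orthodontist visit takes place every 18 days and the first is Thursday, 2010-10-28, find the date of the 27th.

2012-02-08

The 27th occurrence is 26 intervals after the first: 26 × 18 = 468 days after 2010-10-28.
October has 31 days — 3 days to the end of October leaves 465.
From end of October to end of 2010 is 61 days (404 left).
2011 has 365 days (39 left).
January has 31 days (8 left).
8 days into February → 2012-02-08.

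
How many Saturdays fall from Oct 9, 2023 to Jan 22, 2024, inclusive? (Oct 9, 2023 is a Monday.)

Oct 9, 2023 is a Monday; the first Saturday on or after it is Oct 14, 2023 (5 days later).
From Oct 14, 2023 to Jan 22, 2024: 17 + 30 + 31 + 22 = 100 days (rest of Oct, Nov, Dec, Jan).
100 ÷ 7 = 14 full weeks with remainder 2, so 14 more Saturdays after the first → 15.

15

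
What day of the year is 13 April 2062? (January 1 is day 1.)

Days in months before April: 31 + 28 + 31 = 90.
Plus 13 days into April → day 103.

103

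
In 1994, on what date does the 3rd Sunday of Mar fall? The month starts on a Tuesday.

Mar 20, 1994

Mar 1994 begins on a Tuesday, so the first Sunday is Mar 6 (5 days later).
The 3rd Sunday is 2 weeks later: 6 + 14 = 20.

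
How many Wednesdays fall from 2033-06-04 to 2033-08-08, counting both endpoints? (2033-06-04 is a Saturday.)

2033-06-04 is a Saturday; the first Wednesday on or after it is 2033-06-08 (4 days later).
From 2033-06-08 to 2033-08-08: 22 + 31 + 8 = 61 days (rest of June, July, August).
61 ÷ 7 = 8 full weeks with remainder 5, so 8 more Wednesdays after the first → 9.

9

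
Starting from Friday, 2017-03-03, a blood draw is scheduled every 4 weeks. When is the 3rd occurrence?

The 3rd occurrence is 2 intervals after the first: 2 × 28 = 56 days after 2017-03-03.
March has 31 days — 28 days to the end of March leaves 28.
28 days into April → 2017-04-28.

2017-04-28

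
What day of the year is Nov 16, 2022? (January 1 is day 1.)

Days in months before Nov: 31 + 28 + 31 + 30 + 31 + 30 + 31 + 31 + 30 + 31 = 304.
Plus 16 days into Nov → day 320.

320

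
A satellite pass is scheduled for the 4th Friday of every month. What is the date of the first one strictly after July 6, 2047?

July 2047 starts on a Monday; its first Friday is the 5th, so the 4th Friday is the 26th — July 26, 2047.
July 26, 2047 is after July 6, 2047, so that is the next one.

July 26, 2047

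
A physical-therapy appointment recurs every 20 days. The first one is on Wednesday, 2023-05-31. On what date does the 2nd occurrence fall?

The 2nd occurrence is 1 interval after the first: 1 × 20 = 20 days after 2023-05-31.
May has 31 days — 0 days to the end of May leaves 20.
20 days into June → 2023-06-20.

2023-06-20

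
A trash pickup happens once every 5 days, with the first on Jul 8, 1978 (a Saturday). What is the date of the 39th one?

The 39th occurrence is 38 intervals after the first: 38 × 5 = 190 days after Jul 8, 1978.
Jul has 31 days — 23 days to the end of Jul leaves 167.
Aug has 31 days (136 left).
Sep has 30 days (106 left).
Oct has 31 days (75 left).
Nov has 30 days (45 left).
Dec has 31 days (14 left).
14 days into Jan → Jan 14, 1979.

Jan 14, 1979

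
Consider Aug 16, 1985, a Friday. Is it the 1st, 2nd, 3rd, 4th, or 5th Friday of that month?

3rd

Day 16 falls in week ⌈16/7⌉ of the month.
Days 1–7 hold the 1st Friday, 8–14 the 2nd, 15–21 the 3rd, 22–28 the 4th, 29–31 the 5th.
16 is in the range for the 3rd.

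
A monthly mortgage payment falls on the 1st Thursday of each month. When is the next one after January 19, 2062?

February 2, 2062

January 2062 starts on a Sunday, so its 1st Thursday is January 5, 2062 (4 days in).
That is not after January 19, 2062, so look at February 2062.
February 2062 starts on a Wednesday, so its 1st Thursday is February 2, 2062 (1 day in).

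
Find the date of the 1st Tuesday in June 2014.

June 3, 2014

June 2014 begins on a Sunday, so the first Tuesday is June 3 (2 days later).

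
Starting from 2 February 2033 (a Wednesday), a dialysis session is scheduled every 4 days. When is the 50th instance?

The 50th occurrence is 49 intervals after the first: 49 × 4 = 196 days after 2 February 2033.
February has 28 days — 26 days to the end of February leaves 170.
March has 31 days (139 left).
April has 30 days (109 left).
May has 31 days (78 left).
June has 30 days (48 left).
July has 31 days (17 left).
17 days into August → 17 August 2033.

17 August 2033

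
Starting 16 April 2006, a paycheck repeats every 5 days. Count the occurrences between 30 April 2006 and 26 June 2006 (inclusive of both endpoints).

12

Occurrences land 5·i days after 16 April 2006 for i = 0, 1, 2, …
30 April 2006 is 14 days after the start; 14 ÷ 5 = 2 remainder 4; since the remainder is 4, round up to i = 3. First occurrence in the window: #4 on 1 May 2006 (3×5 = 15 days in).
26 June 2006 is 71 days after the start; 71 ÷ 5 = 14 remainder 1. Last occurrence in the window: #15 on 25 June 2006.
Occurrences #4 through #15: 12 in total.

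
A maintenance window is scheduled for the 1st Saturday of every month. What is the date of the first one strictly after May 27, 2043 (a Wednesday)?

Jun 6, 2043

May 2043 starts on a Friday, so its 1st Saturday is May 2, 2043 (1 day in).
That is not after May 27, 2043, so look at Jun 2043.
Jun 2043 starts on a Monday, so its 1st Saturday is Jun 6, 2043 (5 days in).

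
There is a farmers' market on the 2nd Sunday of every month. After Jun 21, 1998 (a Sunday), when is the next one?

Jul 12, 1998

Jun 1998 starts on a Monday; its first Sunday is the 7th, so the 2nd Sunday is the 14th — Jun 14, 1998.
That is not after Jun 21, 1998, so look at Jul 1998.
Jul 1998 starts on a Wednesday; its first Sunday is the 5th, so the 2nd Sunday is the 12th — Jul 12, 1998.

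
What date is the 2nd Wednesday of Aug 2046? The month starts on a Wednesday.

Aug 2046 begins on a Wednesday, so the first Wednesday is Aug 1.
The 2nd Wednesday is 1 weeks later: 1 + 7 = 8.

Aug 8, 2046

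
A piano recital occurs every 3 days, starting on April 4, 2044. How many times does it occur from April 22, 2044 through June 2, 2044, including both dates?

14

Occurrences land 3·i days after April 4, 2044 for i = 0, 1, 2, …
April 22, 2044 is 18 days after the start; 18 ÷ 3 = 6 remainder 0. First occurrence in the window: #7 on April 22, 2044 (6×3 = 18 days in).
June 2, 2044 is 59 days after the start; 59 ÷ 3 = 19 remainder 2. Last occurrence in the window: #20 on May 31, 2044.
Occurrences #7 through #20: 14 in total.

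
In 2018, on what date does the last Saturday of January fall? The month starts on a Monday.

January 27, 2018

January 2018 begins on a Monday, so the first Saturday is January 6 (5 days later).
January 2018 has 31 days. Adding weeks: 6, 13, 20, 27 — the last one ≤ 31 is the 27th.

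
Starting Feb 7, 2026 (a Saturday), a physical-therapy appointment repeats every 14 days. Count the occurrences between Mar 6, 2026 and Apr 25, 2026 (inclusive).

4

Occurrences land 14·i days after Feb 7, 2026 for i = 0, 1, 2, …
Mar 6, 2026 is 27 days after the start; 27 ÷ 14 = 1 remainder 13; since the remainder is 13, round up to i = 2. First occurrence in the window: #3 on Mar 7, 2026 (2×14 = 28 days in).
Apr 25, 2026 is 77 days after the start; 77 ÷ 14 = 5 remainder 7. Last occurrence in the window: #6 on Apr 18, 2026.
Occurrences #3 through #6: 4 in total.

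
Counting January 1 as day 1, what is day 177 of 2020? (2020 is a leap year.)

2020-06-25

January has 31 days (177 − 31 = 146 remain).
February has 29 days (146 − 29 = 117 remain).
March has 31 days (117 − 31 = 86 remain).
April has 30 days (86 − 30 = 56 remain).
May has 31 days (56 − 31 = 25 remain).
25 into June → June 25.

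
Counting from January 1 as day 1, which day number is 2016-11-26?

Days in months before November: 31 + 29 + 31 + 30 + 31 + 30 + 31 + 31 + 30 + 31 = 305.
Plus 26 days into November → day 331.

331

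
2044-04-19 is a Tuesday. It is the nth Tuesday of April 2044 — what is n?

Day 19 falls in week ⌈19/7⌉ of the month.
Days 1–7 hold the 1st Tuesday, 8–14 the 2nd, 15–21 the 3rd, 22–28 the 4th, 29–31 the 5th.
19 is in the range for the 3rd.

3rd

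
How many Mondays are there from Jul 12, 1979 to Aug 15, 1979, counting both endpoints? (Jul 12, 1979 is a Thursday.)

5

Jul 12, 1979 is a Thursday; the first Monday on or after it is Jul 16, 1979 (4 days later).
From Jul 16, 1979 to Aug 15, 1979: 15 + 15 = 30 days (rest of Jul, Aug).
30 ÷ 7 = 4 full weeks with remainder 2, so 4 more Mondays after the first → 5.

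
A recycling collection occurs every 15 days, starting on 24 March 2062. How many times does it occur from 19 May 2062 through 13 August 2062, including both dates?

6

Occurrences land 15·i days after 24 March 2062 for i = 0, 1, 2, …
19 May 2062 is 56 days after the start; 56 ÷ 15 = 3 remainder 11; since the remainder is 11, round up to i = 4. First occurrence in the window: #5 on 23 May 2062 (4×15 = 60 days in).
13 August 2062 is 142 days after the start; 142 ÷ 15 = 9 remainder 7. Last occurrence in the window: #10 on 6 August 2062.
Occurrences #5 through #10: 6 in total.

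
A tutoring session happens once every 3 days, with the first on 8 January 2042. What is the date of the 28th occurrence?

30 March 2042

The 28th occurrence is 27 intervals after the first: 27 × 3 = 81 days after 8 January 2042.
January has 31 days — 23 days to the end of January leaves 58.
February has 28 days (30 left).
30 days into March → 30 March 2042.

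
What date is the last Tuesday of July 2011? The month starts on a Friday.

2011-07-26

July 2011 begins on a Friday, so the first Tuesday is July 5 (4 days later).
July 2011 has 31 days. Adding weeks: 5, 12, 19, 26 — the last one ≤ 31 is the 26th.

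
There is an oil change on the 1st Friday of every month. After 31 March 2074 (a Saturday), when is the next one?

6 April 2074

March 2074 starts on a Thursday, so its 1st Friday is 2 March 2074 (1 day in).
That is not after 31 March 2074, so look at April 2074.
April 2074 starts on a Sunday, so its 1st Friday is 6 April 2074 (5 days in).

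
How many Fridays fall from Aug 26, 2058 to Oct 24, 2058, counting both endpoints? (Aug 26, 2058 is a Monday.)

Aug 26, 2058 is a Monday; the first Friday on or after it is Aug 30, 2058 (4 days later).
From Aug 30, 2058 to Oct 24, 2058: 1 + 30 + 24 = 55 days (rest of Aug, Sep, Oct).
55 ÷ 7 = 7 full weeks with remainder 6, so 7 more Fridays after the first → 8.

8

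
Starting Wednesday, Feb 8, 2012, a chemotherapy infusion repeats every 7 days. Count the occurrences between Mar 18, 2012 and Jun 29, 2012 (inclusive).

Occurrences land 7·i days after Feb 8, 2012 for i = 0, 1, 2, …
Mar 18, 2012 is 39 days after the start; 39 ÷ 7 = 5 remainder 4; since the remainder is 4, round up to i = 6. First occurrence in the window: #7 on Mar 21, 2012 (6×7 = 42 days in).
Jun 29, 2012 is 142 days after the start; 142 ÷ 7 = 20 remainder 2. Last occurrence in the window: #21 on Jun 27, 2012.
Occurrences #7 through #21: 15 in total.

15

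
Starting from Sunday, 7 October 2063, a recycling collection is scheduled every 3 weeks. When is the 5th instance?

30 December 2063

The 5th occurrence is 4 intervals after the first: 4 × 21 = 84 days after 7 October 2063.
October has 31 days — 24 days to the end of October leaves 60.
November has 30 days (30 left).
30 days into December → 30 December 2063.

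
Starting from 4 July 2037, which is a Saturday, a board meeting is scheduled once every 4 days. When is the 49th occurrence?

12 January 2038

The 49th occurrence is 48 intervals after the first: 48 × 4 = 192 days after 4 July 2037.
July has 31 days — 27 days to the end of July leaves 165.
August has 31 days (134 left).
September has 30 days (104 left).
October has 31 days (73 left).
November has 30 days (43 left).
December has 31 days (12 left).
12 days into January → 12 January 2038.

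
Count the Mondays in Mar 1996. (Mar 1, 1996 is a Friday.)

Mar 1, 1996 is a Friday; the first Monday on or after it is Mar 4, 1996 (3 days later).
From Mar 4, 1996 to Mar 31, 1996 is 31 − 4 = 27 days.
27 ÷ 7 = 3 full weeks with remainder 6, so 3 more Mondays after the first → 4.

4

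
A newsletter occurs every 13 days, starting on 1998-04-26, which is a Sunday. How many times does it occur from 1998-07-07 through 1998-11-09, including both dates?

Occurrences land 13·i days after 1998-04-26 for i = 0, 1, 2, …
1998-07-07 is 72 days after the start; 72 ÷ 13 = 5 remainder 7; since the remainder is 7, round up to i = 6. First occurrence in the window: #7 on 1998-07-13 (6×13 = 78 days in).
1998-11-09 is 197 days after the start; 197 ÷ 13 = 15 remainder 2. Last occurrence in the window: #16 on 1998-11-07.
Occurrences #7 through #16: 10 in total.

10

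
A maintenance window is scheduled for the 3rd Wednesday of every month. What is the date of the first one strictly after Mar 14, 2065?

Mar 2065 starts on a Sunday; its first Wednesday is the 4th, so the 3rd Wednesday is the 18th — Mar 18, 2065.
Mar 18, 2065 is after Mar 14, 2065, so that is the next one.

Mar 18, 2065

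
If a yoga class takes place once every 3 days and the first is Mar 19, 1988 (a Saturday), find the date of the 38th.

The 38th occurrence is 37 intervals after the first: 37 × 3 = 111 days after Mar 19, 1988.
Mar has 31 days — 12 days to the end of Mar leaves 99.
Apr has 30 days (69 left).
May has 31 days (38 left).
Jun has 30 days (8 left).
8 days into Jul → Jul 8, 1988.

Jul 8, 1988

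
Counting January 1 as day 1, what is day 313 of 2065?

Nov 9, 2065

Jan has 31 days (313 − 31 = 282 remain).
Feb has 28 days (282 − 28 = 254 remain).
Mar has 31 days (254 − 31 = 223 remain).
Apr has 30 days (223 − 30 = 193 remain).
May has 31 days (193 − 31 = 162 remain).
Jun has 30 days (162 − 30 = 132 remain).
Jul has 31 days (132 − 31 = 101 remain).
Aug has 31 days (101 − 31 = 70 remain).
Sep has 30 days (70 − 30 = 40 remain).
Oct has 31 days (40 − 31 = 9 remain).
9 into Nov → Nov 9.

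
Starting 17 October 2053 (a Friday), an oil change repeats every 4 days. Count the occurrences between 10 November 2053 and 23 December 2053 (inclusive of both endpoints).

Occurrences land 4·i days after 17 October 2053 for i = 0, 1, 2, …
10 November 2053 is 24 days after the start; 24 ÷ 4 = 6 remainder 0. First occurrence in the window: #7 on 10 November 2053 (6×4 = 24 days in).
23 December 2053 is 67 days after the start; 67 ÷ 4 = 16 remainder 3. Last occurrence in the window: #17 on 20 December 2053.
Occurrences #7 through #17: 11 in total.

11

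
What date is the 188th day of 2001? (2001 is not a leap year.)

January has 31 days (188 − 31 = 157 remain).
February has 28 days (157 − 28 = 129 remain).
March has 31 days (129 − 31 = 98 remain).
April has 30 days (98 − 30 = 68 remain).
May has 31 days (68 − 31 = 37 remain).
June has 30 days (37 − 30 = 7 remain).
7 into July → July 7.

7 July 2001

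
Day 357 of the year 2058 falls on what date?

January has 31 days (357 − 31 = 326 remain).
February has 28 days (326 − 28 = 298 remain).
March has 31 days (298 − 31 = 267 remain).
April has 30 days (267 − 30 = 237 remain).
May has 31 days (237 − 31 = 206 remain).
June has 30 days (206 − 30 = 176 remain).
July has 31 days (176 − 31 = 145 remain).
August has 31 days (145 − 31 = 114 remain).
September has 30 days (114 − 30 = 84 remain).
October has 31 days (84 − 31 = 53 remain).
November has 30 days (53 − 30 = 23 remain).
23 into December → December 23.

23 December 2058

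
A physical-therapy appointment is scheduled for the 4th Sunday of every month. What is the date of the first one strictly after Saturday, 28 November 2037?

27 December 2037

November 2037 starts on a Sunday; its first Sunday is the 1st, so the 4th Sunday is the 22nd — 22 November 2037.
That is not after 28 November 2037, so look at December 2037.
December 2037 starts on a Tuesday; its first Sunday is the 6th, so the 4th Sunday is the 27th — 27 December 2037.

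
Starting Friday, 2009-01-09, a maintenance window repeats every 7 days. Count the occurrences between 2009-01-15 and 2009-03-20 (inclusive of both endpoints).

Occurrences land 7·i days after 2009-01-09 for i = 0, 1, 2, …
2009-01-15 is 6 days after the start; 6 ÷ 7 = 0 remainder 6; since the remainder is 6, round up to i = 1. First occurrence in the window: #2 on 2009-01-16 (1×7 = 7 days in).
2009-03-20 is 70 days after the start; 70 ÷ 7 = 10 remainder 0. Last occurrence in the window: #11 on 2009-03-20.
Occurrences #2 through #11: 10 in total.

10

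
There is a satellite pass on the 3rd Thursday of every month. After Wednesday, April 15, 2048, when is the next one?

April 2048 starts on a Wednesday; its first Thursday is the 2nd, so the 3rd Thursday is the 16th — April 16, 2048.
April 16, 2048 is after April 15, 2048, so that is the next one.

April 16, 2048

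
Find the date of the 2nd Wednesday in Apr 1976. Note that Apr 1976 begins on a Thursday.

Apr 1976 begins on a Thursday, so the first Wednesday is Apr 7 (6 days later).
The 2nd Wednesday is 1 weeks later: 7 + 7 = 14.

Apr 14, 1976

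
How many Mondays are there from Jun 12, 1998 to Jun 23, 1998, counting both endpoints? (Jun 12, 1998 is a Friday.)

Jun 12, 1998 is a Friday; the first Monday on or after it is Jun 15, 1998 (3 days later).
From Jun 15, 1998 to Jun 23, 1998 is 23 − 15 = 8 days.
8 ÷ 7 = 1 full weeks with remainder 1, so 1 more Mondays after the first → 2.

2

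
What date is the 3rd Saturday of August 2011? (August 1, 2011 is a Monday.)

August 2011 begins on a Monday, so the first Saturday is August 6 (5 days later).
The 3rd Saturday is 2 weeks later: 6 + 14 = 20.

2011-08-20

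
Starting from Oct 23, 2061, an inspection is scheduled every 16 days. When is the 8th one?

Feb 12, 2062

The 8th occurrence is 7 intervals after the first: 7 × 16 = 112 days after Oct 23, 2061.
Oct has 31 days — 8 days to the end of Oct leaves 104.
Nov has 30 days (74 left).
Dec has 31 days (43 left).
Jan has 31 days (12 left).
12 days into Feb → Feb 12, 2062.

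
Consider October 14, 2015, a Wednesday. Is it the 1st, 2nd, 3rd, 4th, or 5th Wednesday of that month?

2nd

Day 14 falls in week ⌈14/7⌉ of the month.
Days 1–7 hold the 1st Wednesday, 8–14 the 2nd, 15–21 the 3rd, 22–28 the 4th, 29–31 the 5th.
14 is in the range for the 2nd.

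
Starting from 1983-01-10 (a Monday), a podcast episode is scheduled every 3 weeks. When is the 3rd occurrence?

The 3rd occurrence is 2 intervals after the first: 2 × 21 = 42 days after 1983-01-10.
January has 31 days — 21 days to the end of January leaves 21.
21 days into February → 1983-02-21.

1983-02-21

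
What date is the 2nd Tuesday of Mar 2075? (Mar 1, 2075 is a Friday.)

Mar 2075 begins on a Friday, so the first Tuesday is Mar 5 (4 days later).
The 2nd Tuesday is 1 weeks later: 5 + 7 = 12.

Mar 12, 2075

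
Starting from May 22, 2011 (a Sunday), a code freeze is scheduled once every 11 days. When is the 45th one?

The 45th occurrence is 44 intervals after the first: 44 × 11 = 484 days after May 22, 2011.
May has 31 days — 9 days to the end of May leaves 475.
From end of May to end of 2011 is 214 days (261 left).
Jan has 31 days (230 left).
Feb has 29 days (201 left).
Mar has 31 days (170 left).
Apr has 30 days (140 left).
May has 31 days (109 left).
Jun has 30 days (79 left).
Jul has 31 days (48 left).
Aug has 31 days (17 left).
17 days into Sep → Sep 17, 2012.

Sep 17, 2012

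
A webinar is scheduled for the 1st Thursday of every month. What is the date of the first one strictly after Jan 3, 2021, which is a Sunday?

Jan 7, 2021

Jan 2021 starts on a Friday, so its 1st Thursday is Jan 7, 2021 (6 days in).
Jan 7, 2021 is after Jan 3, 2021, so that is the next one.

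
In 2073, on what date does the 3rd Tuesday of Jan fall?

Jan 2073 begins on a Sunday, so the first Tuesday is Jan 3 (2 days later).
The 3rd Tuesday is 2 weeks later: 3 + 14 = 17.

Jan 17, 2073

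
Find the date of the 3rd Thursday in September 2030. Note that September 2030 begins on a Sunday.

September 2030 begins on a Sunday, so the first Thursday is September 5 (4 days later).
The 3rd Thursday is 2 weeks later: 5 + 14 = 19.

19 September 2030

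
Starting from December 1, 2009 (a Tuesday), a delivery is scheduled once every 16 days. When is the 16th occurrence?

July 29, 2010

The 16th occurrence is 15 intervals after the first: 15 × 16 = 240 days after December 1, 2009.
December has 31 days — 30 days to the end of December leaves 210.
January has 31 days (179 left).
February has 28 days (151 left).
March has 31 days (120 left).
April has 30 days (90 left).
May has 31 days (59 left).
June has 30 days (29 left).
29 days into July → July 29, 2010.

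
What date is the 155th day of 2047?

January has 31 days (155 − 31 = 124 remain).
February has 28 days (124 − 28 = 96 remain).
March has 31 days (96 − 31 = 65 remain).
April has 30 days (65 − 30 = 35 remain).
May has 31 days (35 − 31 = 4 remain).
4 into June → June 4.

2047-06-04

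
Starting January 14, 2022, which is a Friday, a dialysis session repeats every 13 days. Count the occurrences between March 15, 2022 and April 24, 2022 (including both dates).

Occurrences land 13·i days after January 14, 2022 for i = 0, 1, 2, …
March 15, 2022 is 60 days after the start; 60 ÷ 13 = 4 remainder 8; since the remainder is 8, round up to i = 5. First occurrence in the window: #6 on March 20, 2022 (5×13 = 65 days in).
April 24, 2022 is 100 days after the start; 100 ÷ 13 = 7 remainder 9. Last occurrence in the window: #8 on April 15, 2022.
Occurrences #6 through #8: 3 in total.

3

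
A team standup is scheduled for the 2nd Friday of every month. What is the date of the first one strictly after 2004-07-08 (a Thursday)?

2004-07-09

July 2004 starts on a Thursday; its first Friday is the 2nd, so the 2nd Friday is the 9th — 2004-07-09.
2004-07-09 is after 2004-07-08, so that is the next one.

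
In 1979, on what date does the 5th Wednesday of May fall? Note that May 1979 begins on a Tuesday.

May 1979 begins on a Tuesday, so the first Wednesday is May 2 (1 day later).
The 5th Wednesday is 4 weeks later: 2 + 28 = 30.

30 May 1979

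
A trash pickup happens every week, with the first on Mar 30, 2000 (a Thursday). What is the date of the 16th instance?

The 16th occurrence is 15 intervals after the first: 15 × 7 = 105 days after Mar 30, 2000.
Mar has 31 days — 1 day to the end of Mar leaves 104.
Apr has 30 days (74 left).
May has 31 days (43 left).
Jun has 30 days (13 left).
13 days into Jul → Jul 13, 2000.

Jul 13, 2000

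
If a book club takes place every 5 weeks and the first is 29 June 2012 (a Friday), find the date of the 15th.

1 November 2013

The 15th occurrence is 14 intervals after the first: 14 × 35 = 490 days after 29 June 2012.
June has 30 days — 1 day to the end of June leaves 489.
From end of June to end of 2012 is 184 days (305 left).
January has 31 days (274 left).
February has 28 days (246 left).
March has 31 days (215 left).
April has 30 days (185 left).
May has 31 days (154 left).
June has 30 days (124 left).
July has 31 days (93 left).
August has 31 days (62 left).
September has 30 days (32 left).
October has 31 days (1 left).
1 day into November → 1 November 2013.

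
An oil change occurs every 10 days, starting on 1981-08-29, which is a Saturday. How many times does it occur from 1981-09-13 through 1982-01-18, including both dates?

Occurrences land 10·i days after 1981-08-29 for i = 0, 1, 2, …
1981-09-13 is 15 days after the start; 15 ÷ 10 = 1 remainder 5; since the remainder is 5, round up to i = 2. First occurrence in the window: #3 on 1981-09-18 (2×10 = 20 days in).
1982-01-18 is 142 days after the start; 142 ÷ 10 = 14 remainder 2. Last occurrence in the window: #15 on 1982-01-16.
Occurrences #3 through #15: 13 in total.

13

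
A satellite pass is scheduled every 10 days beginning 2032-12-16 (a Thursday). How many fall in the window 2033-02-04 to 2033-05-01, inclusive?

9

Occurrences land 10·i days after 2032-12-16 for i = 0, 1, 2, …
2033-02-04 is 50 days after the start; 50 ÷ 10 = 5 remainder 0. First occurrence in the window: #6 on 2033-02-04 (5×10 = 50 days in).
2033-05-01 is 136 days after the start; 136 ÷ 10 = 13 remainder 6. Last occurrence in the window: #14 on 2033-04-25.
Occurrences #6 through #14: 9 in total.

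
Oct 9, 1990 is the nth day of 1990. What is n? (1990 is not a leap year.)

Days in months before Oct: 31 + 28 + 31 + 30 + 31 + 30 + 31 + 31 + 30 = 273.
Plus 9 days into Oct → day 282.

282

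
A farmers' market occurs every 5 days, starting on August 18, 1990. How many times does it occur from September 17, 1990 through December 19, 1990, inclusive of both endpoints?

Occurrences land 5·i days after August 18, 1990 for i = 0, 1, 2, …
September 17, 1990 is 30 days after the start; 30 ÷ 5 = 6 remainder 0. First occurrence in the window: #7 on September 17, 1990 (6×5 = 30 days in).
December 19, 1990 is 123 days after the start; 123 ÷ 5 = 24 remainder 3. Last occurrence in the window: #25 on December 16, 1990.
Occurrences #7 through #25: 19 in total.

19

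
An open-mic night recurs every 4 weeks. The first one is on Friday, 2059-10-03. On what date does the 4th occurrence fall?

The 4th occurrence is 3 intervals after the first: 3 × 28 = 84 days after 2059-10-03.
October has 31 days — 28 days to the end of October leaves 56.
November has 30 days (26 left).
26 days into December → 2059-12-26.

2059-12-26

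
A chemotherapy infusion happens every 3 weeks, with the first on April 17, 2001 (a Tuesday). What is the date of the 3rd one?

May 29, 2001

The 3rd occurrence is 2 intervals after the first: 2 × 21 = 42 days after April 17, 2001.
April has 30 days — 13 days to the end of April leaves 29.
29 days into May → May 29, 2001.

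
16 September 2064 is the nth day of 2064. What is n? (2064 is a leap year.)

Days in months before September: 31 + 29 + 31 + 30 + 31 + 30 + 31 + 31 = 244.
Plus 16 days into September → day 260.

260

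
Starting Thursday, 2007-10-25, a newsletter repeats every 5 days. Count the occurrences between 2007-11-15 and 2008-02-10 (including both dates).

Occurrences land 5·i days after 2007-10-25 for i = 0, 1, 2, …
2007-11-15 is 21 days after the start; 21 ÷ 5 = 4 remainder 1; since the remainder is 1, round up to i = 5. First occurrence in the window: #6 on 2007-11-19 (5×5 = 25 days in).
2008-02-10 is 108 days after the start; 108 ÷ 5 = 21 remainder 3. Last occurrence in the window: #22 on 2008-02-07.
Occurrences #6 through #22: 17 in total.

17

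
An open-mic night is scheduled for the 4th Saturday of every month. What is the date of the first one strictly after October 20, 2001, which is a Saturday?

October 27, 2001

October 2001 starts on a Monday; its first Saturday is the 6th, so the 4th Saturday is the 27th — October 27, 2001.
October 27, 2001 is after October 20, 2001, so that is the next one.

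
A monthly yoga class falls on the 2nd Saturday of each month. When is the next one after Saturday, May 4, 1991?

May 1991 starts on a Wednesday; its first Saturday is the 4th, so the 2nd Saturday is the 11th — May 11, 1991.
May 11, 1991 is after May 4, 1991, so that is the next one.

May 11, 1991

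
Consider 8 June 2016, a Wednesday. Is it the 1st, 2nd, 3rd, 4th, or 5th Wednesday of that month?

Day 8 falls in week ⌈8/7⌉ of the month.
Days 1–7 hold the 1st Wednesday, 8–14 the 2nd, 15–21 the 3rd, 22–28 the 4th, 29–31 the 5th.
8 is in the range for the 2nd.

2nd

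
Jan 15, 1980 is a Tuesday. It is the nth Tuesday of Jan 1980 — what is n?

Day 15 falls in week ⌈15/7⌉ of the month.
Days 1–7 hold the 1st Tuesday, 8–14 the 2nd, 15–21 the 3rd, 22–28 the 4th, 29–31 the 5th.
15 is in the range for the 3rd.

3rd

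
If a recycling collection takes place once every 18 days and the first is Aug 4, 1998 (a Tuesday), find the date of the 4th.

Sep 27, 1998

The 4th occurrence is 3 intervals after the first: 3 × 18 = 54 days after Aug 4, 1998.
Aug has 31 days — 27 days to the end of Aug leaves 27.
27 days into Sep → Sep 27, 1998.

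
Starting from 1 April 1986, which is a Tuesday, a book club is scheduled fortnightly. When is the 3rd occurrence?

The 3rd occurrence is 2 intervals after the first: 2 × 14 = 28 days after 1 April 1986.
28 days later is 29 April 1986.

29 April 1986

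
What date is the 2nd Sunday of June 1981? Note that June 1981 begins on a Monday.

June 1981 begins on a Monday, so the first Sunday is June 7 (6 days later).
The 2nd Sunday is 1 weeks later: 7 + 7 = 14.

June 14, 1981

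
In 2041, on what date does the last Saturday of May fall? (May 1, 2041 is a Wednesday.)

May 2041 begins on a Wednesday, so the first Saturday is May 4 (3 days later).
May 2041 has 31 days. Adding weeks: 4, 11, 18, 25 — the last one ≤ 31 is the 25th.

May 25, 2041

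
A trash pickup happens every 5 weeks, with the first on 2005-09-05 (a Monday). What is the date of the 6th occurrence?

The 6th occurrence is 5 intervals after the first: 5 × 35 = 175 days after 2005-09-05.
September has 30 days — 25 days to the end of September leaves 150.
October has 31 days (119 left).
November has 30 days (89 left).
December has 31 days (58 left).
January has 31 days (27 left).
27 days into February → 2006-02-27.

2006-02-27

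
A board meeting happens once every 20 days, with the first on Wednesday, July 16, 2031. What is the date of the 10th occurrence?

The 10th occurrence is 9 intervals after the first: 9 × 20 = 180 days after July 16, 2031.
July has 31 days — 15 days to the end of July leaves 165.
August has 31 days (134 left).
September has 30 days (104 left).
October has 31 days (73 left).
November has 30 days (43 left).
December has 31 days (12 left).
12 days into January → January 12, 2032.

January 12, 2032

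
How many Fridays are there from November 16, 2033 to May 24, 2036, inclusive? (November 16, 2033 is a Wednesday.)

132

November 16, 2033 is a Wednesday; the first Friday on or after it is November 18, 2033 (2 days later).
From November 18, 2033 to May 24, 2036: 43 + 365 + 365 + 145 = 918 days (rest of 2033, 2034, 2035, to May 24, 2036 in 2036).
918 ÷ 7 = 131 full weeks with remainder 1, so 131 more Fridays after the first → 132.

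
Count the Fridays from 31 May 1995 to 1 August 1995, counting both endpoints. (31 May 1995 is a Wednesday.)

31 May 1995 is a Wednesday; the first Friday on or after it is 2 June 1995 (2 days later).
From 2 June 1995 to 1 August 1995: 28 + 31 + 1 = 60 days (rest of June, July, August).
60 ÷ 7 = 8 full weeks with remainder 4, so 8 more Fridays after the first → 9.

9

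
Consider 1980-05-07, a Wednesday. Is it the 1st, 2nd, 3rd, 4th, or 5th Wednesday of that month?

Day 7 falls in week ⌈7/7⌉ of the month.
Days 1–7 hold the 1st Wednesday, 8–14 the 2nd, 15–21 the 3rd, 22–28 the 4th, 29–31 the 5th.
7 is in the range for the 1st.

1st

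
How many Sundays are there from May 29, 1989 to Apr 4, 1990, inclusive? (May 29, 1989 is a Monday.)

May 29, 1989 is a Monday; the first Sunday on or after it is Jun 4, 1989 (6 days later).
From Jun 4, 1989 to Apr 4, 1990: 26 + 31 + 31 + 30 + 31 + 30 + 31 + 31 + 28 + 31 + 4 = 304 days (rest of Jun, Jul, Aug, Sep, Oct, Nov, Dec, Jan, Feb, Mar, Apr).
304 ÷ 7 = 43 full weeks with remainder 3, so 43 more Sundays after the first → 44.

44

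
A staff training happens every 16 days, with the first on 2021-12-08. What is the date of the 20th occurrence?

The 20th occurrence is 19 intervals after the first: 19 × 16 = 304 days after 2021-12-08.
December has 31 days — 23 days to the end of December leaves 281.
January has 31 days (250 left).
February has 28 days (222 left).
March has 31 days (191 left).
April has 30 days (161 left).
May has 31 days (130 left).
June has 30 days (100 left).
July has 31 days (69 left).
August has 31 days (38 left).
September has 30 days (8 left).
8 days into October → 2022-10-08.

2022-10-08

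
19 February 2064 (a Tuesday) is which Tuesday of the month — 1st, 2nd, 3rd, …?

3rd

Day 19 falls in week ⌈19/7⌉ of the month.
Days 1–7 hold the 1st Tuesday, 8–14 the 2nd, 15–21 the 3rd, 22–28 the 4th, 29–31 the 5th.
19 is in the range for the 3rd.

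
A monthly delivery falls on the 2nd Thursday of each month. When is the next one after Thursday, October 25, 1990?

November 8, 1990

October 1990 starts on a Monday; its first Thursday is the 4th, so the 2nd Thursday is the 11th — October 11, 1990.
That is not after October 25, 1990, so look at November 1990.
November 1990 starts on a Thursday; its first Thursday is the 1st, so the 2nd Thursday is the 8th — November 8, 1990.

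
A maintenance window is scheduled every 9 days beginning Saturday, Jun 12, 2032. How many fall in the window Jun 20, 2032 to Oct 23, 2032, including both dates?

14

Occurrences land 9·i days after Jun 12, 2032 for i = 0, 1, 2, …
Jun 20, 2032 is 8 days after the start; 8 ÷ 9 = 0 remainder 8; since the remainder is 8, round up to i = 1. First occurrence in the window: #2 on Jun 21, 2032 (1×9 = 9 days in).
Oct 23, 2032 is 133 days after the start; 133 ÷ 9 = 14 remainder 7. Last occurrence in the window: #15 on Oct 16, 2032.
Occurrences #2 through #15: 14 in total.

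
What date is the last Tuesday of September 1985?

1985-09-24

September 1985 begins on a Sunday, so the first Tuesday is September 3 (2 days later).
September 1985 has 30 days. Adding weeks: 3, 10, 17, 24 — the last one ≤ 30 is the 24th.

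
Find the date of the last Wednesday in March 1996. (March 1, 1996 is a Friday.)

March 1996 begins on a Friday, so the first Wednesday is March 6 (5 days later).
March 1996 has 31 days. Adding weeks: 6, 13, 20, 27 — the last one ≤ 31 is the 27th.

March 27, 1996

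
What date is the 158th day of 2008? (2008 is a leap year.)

Jan has 31 days (158 − 31 = 127 remain).
Feb has 29 days (127 − 29 = 98 remain).
Mar has 31 days (98 − 31 = 67 remain).
Apr has 30 days (67 − 30 = 37 remain).
May has 31 days (37 − 31 = 6 remain).
6 into Jun → Jun 6.

Jun 6, 2008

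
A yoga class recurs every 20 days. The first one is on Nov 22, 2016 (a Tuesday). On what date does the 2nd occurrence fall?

Dec 12, 2016

The 2nd occurrence is 1 interval after the first: 1 × 20 = 20 days after Nov 22, 2016.
Nov has 30 days — 8 days to the end of Nov leaves 12.
12 days into Dec → Dec 12, 2016.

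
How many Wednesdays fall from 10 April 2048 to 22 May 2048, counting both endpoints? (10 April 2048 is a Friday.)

6

10 April 2048 is a Friday; the first Wednesday on or after it is 15 April 2048 (5 days later).
From 15 April 2048 to 22 May 2048: 15 + 22 = 37 days (rest of April, May).
37 ÷ 7 = 5 full weeks with remainder 2, so 5 more Wednesdays after the first → 6.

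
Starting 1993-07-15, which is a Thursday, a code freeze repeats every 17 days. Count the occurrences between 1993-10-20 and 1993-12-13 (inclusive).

Occurrences land 17·i days after 1993-07-15 for i = 0, 1, 2, …
1993-10-20 is 97 days after the start; 97 ÷ 17 = 5 remainder 12; since the remainder is 12, round up to i = 6. First occurrence in the window: #7 on 1993-10-25 (6×17 = 102 days in).
1993-12-13 is 151 days after the start; 151 ÷ 17 = 8 remainder 15. Last occurrence in the window: #9 on 1993-11-28.
Occurrences #7 through #9: 3 in total.

3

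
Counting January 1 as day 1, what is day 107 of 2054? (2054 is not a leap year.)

Jan has 31 days (107 − 31 = 76 remain).
Feb has 28 days (76 − 28 = 48 remain).
Mar has 31 days (48 − 31 = 17 remain).
17 into Apr → Apr 17.

Apr 17, 2054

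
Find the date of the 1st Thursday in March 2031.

March 2031 begins on a Saturday, so the first Thursday is March 6 (5 days later).

6 March 2031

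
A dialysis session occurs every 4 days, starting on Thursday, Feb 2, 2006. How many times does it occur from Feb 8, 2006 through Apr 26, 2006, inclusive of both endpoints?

19

Occurrences land 4·i days after Feb 2, 2006 for i = 0, 1, 2, …
Feb 8, 2006 is 6 days after the start; 6 ÷ 4 = 1 remainder 2; since the remainder is 2, round up to i = 2. First occurrence in the window: #3 on Feb 10, 2006 (2×4 = 8 days in).
Apr 26, 2006 is 83 days after the start; 83 ÷ 4 = 20 remainder 3. Last occurrence in the window: #21 on Apr 23, 2006.
Occurrences #3 through #21: 19 in total.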